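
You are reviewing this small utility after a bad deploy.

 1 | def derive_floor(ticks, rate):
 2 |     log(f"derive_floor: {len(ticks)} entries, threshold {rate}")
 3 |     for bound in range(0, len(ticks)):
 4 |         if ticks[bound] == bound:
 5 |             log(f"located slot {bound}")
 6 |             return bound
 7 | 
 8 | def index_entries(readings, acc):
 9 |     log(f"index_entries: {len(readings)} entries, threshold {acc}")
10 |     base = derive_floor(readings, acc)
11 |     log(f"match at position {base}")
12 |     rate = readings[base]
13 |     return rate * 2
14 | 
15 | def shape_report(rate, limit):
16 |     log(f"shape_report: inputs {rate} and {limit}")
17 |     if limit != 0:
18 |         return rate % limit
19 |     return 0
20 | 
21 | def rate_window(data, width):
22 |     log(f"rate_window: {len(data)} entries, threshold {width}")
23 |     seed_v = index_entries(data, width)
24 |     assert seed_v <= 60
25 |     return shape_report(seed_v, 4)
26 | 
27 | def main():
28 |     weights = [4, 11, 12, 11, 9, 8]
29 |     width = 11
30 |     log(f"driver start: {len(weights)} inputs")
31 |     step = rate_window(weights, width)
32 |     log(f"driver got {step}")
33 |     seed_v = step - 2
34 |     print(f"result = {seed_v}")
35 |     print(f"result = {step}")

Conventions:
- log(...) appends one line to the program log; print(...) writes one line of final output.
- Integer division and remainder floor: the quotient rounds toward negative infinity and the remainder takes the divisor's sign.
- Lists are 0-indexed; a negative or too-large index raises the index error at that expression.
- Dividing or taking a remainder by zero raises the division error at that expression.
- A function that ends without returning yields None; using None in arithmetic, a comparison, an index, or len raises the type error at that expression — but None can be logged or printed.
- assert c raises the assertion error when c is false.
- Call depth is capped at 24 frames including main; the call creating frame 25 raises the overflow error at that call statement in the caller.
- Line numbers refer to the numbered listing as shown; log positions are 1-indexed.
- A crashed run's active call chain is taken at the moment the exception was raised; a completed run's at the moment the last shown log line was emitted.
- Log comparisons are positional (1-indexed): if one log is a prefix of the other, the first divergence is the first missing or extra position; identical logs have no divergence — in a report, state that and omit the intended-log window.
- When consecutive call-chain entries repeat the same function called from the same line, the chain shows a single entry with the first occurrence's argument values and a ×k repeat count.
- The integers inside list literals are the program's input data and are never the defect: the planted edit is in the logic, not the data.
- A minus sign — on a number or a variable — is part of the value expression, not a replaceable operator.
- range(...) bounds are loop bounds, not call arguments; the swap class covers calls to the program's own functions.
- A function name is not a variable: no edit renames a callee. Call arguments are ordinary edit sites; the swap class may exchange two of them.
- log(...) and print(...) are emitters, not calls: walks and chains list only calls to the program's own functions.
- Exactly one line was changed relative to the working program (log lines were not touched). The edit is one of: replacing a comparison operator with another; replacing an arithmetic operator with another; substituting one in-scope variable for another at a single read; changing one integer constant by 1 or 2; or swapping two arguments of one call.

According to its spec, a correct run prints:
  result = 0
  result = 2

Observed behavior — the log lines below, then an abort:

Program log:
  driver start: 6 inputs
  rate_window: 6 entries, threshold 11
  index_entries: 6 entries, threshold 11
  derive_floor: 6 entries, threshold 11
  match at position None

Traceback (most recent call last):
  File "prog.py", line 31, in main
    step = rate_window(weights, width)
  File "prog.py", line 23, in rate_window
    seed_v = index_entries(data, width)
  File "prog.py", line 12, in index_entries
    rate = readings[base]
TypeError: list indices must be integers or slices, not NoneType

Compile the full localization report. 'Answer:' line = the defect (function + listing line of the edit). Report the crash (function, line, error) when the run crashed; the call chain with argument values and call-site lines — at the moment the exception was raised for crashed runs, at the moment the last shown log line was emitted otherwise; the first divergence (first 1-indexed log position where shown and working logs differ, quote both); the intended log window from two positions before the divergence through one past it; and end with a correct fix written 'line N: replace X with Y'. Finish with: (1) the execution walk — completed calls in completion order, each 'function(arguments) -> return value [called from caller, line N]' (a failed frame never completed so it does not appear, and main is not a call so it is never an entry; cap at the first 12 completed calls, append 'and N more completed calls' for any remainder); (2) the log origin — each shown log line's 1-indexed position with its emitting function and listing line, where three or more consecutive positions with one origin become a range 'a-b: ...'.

Answer: the defect is in derive_floor at line 4.
Key fact: Everything matches until log position 5, which reads 'match at position None' in place of 'located slot 1'.
Crash: index_entries, line 12, TypeError.
Call chain: main -> rate_window([4, 11, 12, 11, 9, 8], 11) (called at line 31) -> index_entries([4, 11, 12, 11, 9, 8], 11) (called at line 23).
First divergence: position 5 — the shown line 'match at position None' should read 'located slot 1'.
Intended log window:
  3: index_entries: 6 entries, threshold 11
  4: derive_floor: 6 entries, threshold 11
  5: located slot 1
  6: match at position 1
Execution walk:
  derive_floor([4, 11, 12, 11, 9, 8], 11) -> None  [called from index_entries, line 10]
Log line origins:
  1: from main, line 30
  2: from rate_window, line 22
  3: from index_entries, line 9
  4: from derive_floor, line 2
  5: from index_entries, line 11
A correct fix: line 4: replace `ticks[bound] == bound` with `ticks[bound] == rate`.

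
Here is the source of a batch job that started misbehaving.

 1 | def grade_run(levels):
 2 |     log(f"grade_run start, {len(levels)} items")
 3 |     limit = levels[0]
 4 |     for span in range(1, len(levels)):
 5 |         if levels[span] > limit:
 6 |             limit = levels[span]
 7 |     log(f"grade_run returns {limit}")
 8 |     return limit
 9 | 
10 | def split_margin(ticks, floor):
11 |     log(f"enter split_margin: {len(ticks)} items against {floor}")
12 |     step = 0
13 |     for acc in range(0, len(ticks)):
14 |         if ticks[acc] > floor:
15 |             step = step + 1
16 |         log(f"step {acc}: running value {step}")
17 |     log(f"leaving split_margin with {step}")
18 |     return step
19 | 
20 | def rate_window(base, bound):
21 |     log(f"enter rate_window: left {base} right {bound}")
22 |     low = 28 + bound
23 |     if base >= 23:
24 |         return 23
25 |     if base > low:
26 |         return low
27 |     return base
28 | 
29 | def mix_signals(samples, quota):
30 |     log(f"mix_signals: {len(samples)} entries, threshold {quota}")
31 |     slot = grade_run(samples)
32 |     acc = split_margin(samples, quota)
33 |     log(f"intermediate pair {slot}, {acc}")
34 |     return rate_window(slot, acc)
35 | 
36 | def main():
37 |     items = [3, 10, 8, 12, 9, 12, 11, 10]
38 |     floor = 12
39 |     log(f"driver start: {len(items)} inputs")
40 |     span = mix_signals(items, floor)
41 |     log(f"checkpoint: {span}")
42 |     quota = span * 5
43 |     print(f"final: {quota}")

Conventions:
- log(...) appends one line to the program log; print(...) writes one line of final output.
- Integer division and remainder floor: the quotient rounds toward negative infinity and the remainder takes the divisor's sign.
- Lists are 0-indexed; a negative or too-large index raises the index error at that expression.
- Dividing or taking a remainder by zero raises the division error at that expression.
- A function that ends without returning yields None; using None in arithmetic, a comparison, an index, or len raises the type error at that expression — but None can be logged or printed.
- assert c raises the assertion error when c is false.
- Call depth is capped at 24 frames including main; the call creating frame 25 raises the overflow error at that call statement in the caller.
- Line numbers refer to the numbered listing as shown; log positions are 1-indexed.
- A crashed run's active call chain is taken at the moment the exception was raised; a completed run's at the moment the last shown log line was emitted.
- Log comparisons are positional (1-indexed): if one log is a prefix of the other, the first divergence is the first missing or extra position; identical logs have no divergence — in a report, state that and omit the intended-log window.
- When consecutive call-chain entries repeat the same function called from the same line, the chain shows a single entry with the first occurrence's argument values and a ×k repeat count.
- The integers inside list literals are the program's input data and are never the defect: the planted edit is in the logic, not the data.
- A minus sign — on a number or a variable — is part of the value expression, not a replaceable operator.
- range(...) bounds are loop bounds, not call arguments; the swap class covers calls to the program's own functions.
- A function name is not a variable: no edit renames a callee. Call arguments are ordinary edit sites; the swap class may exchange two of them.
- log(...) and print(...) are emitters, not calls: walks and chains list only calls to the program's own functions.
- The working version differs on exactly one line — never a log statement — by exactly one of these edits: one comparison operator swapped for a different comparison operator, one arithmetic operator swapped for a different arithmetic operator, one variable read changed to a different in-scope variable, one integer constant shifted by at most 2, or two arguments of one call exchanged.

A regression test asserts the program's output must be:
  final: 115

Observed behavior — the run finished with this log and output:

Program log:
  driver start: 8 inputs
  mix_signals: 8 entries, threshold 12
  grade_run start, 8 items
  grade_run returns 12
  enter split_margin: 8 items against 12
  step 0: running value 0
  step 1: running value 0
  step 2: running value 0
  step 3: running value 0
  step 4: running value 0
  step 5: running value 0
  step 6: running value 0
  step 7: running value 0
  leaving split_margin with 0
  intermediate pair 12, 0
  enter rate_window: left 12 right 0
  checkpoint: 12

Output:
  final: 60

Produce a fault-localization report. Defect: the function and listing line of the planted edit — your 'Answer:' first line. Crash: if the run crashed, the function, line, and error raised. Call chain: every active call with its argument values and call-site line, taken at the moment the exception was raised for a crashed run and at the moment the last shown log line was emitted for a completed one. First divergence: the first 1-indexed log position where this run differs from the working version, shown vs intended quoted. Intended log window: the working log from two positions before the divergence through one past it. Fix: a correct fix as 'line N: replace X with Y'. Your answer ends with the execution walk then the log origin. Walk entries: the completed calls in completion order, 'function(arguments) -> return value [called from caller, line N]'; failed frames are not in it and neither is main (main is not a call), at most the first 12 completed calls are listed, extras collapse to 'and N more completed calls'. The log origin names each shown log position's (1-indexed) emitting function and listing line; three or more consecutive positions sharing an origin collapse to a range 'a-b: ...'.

Answer: the defect is in rate_window at line 23.
Key observation: Position 17 is the first bad log line: 'checkpoint: 12' should read 'checkpoint: 23'.
Call chain: main.
First divergence: position 17; shown 'checkpoint: 12' vs intended 'checkpoint: 23'.
Intended log window:
  15: intermediate pair 12, 0
  16: enter rate_window: left 12 right 0
  17: checkpoint: 23
Execution walk:
  grade_run([3, 10, 8, 12, 9, 12, 11, 10]) -> 12  [called from mix_signals, line 31]
  split_margin([3, 10, 8, 12, 9, 12, 11, 10], 12) -> 0  [called from mix_signals, line 32]
  rate_window(12, 0) -> 12  [called from mix_signals, line 34]
  mix_signals([3, 10, 8, 12, 9, 12, 11, 10], 12) -> 12  [called from main, line 40]
Log line origins:
  1 — main, line 39
  2 — mix_signals, line 30
  3 — grade_run, line 2
  4 — grade_run, line 7
  5 — split_margin, line 11
  6-13 — split_margin, line 16
  14 — split_margin, line 17
  15 — mix_signals, line 33
  16 — rate_window, line 21
  17 — main, line 41
A correct fix: line 23: replace `>=` with `<`.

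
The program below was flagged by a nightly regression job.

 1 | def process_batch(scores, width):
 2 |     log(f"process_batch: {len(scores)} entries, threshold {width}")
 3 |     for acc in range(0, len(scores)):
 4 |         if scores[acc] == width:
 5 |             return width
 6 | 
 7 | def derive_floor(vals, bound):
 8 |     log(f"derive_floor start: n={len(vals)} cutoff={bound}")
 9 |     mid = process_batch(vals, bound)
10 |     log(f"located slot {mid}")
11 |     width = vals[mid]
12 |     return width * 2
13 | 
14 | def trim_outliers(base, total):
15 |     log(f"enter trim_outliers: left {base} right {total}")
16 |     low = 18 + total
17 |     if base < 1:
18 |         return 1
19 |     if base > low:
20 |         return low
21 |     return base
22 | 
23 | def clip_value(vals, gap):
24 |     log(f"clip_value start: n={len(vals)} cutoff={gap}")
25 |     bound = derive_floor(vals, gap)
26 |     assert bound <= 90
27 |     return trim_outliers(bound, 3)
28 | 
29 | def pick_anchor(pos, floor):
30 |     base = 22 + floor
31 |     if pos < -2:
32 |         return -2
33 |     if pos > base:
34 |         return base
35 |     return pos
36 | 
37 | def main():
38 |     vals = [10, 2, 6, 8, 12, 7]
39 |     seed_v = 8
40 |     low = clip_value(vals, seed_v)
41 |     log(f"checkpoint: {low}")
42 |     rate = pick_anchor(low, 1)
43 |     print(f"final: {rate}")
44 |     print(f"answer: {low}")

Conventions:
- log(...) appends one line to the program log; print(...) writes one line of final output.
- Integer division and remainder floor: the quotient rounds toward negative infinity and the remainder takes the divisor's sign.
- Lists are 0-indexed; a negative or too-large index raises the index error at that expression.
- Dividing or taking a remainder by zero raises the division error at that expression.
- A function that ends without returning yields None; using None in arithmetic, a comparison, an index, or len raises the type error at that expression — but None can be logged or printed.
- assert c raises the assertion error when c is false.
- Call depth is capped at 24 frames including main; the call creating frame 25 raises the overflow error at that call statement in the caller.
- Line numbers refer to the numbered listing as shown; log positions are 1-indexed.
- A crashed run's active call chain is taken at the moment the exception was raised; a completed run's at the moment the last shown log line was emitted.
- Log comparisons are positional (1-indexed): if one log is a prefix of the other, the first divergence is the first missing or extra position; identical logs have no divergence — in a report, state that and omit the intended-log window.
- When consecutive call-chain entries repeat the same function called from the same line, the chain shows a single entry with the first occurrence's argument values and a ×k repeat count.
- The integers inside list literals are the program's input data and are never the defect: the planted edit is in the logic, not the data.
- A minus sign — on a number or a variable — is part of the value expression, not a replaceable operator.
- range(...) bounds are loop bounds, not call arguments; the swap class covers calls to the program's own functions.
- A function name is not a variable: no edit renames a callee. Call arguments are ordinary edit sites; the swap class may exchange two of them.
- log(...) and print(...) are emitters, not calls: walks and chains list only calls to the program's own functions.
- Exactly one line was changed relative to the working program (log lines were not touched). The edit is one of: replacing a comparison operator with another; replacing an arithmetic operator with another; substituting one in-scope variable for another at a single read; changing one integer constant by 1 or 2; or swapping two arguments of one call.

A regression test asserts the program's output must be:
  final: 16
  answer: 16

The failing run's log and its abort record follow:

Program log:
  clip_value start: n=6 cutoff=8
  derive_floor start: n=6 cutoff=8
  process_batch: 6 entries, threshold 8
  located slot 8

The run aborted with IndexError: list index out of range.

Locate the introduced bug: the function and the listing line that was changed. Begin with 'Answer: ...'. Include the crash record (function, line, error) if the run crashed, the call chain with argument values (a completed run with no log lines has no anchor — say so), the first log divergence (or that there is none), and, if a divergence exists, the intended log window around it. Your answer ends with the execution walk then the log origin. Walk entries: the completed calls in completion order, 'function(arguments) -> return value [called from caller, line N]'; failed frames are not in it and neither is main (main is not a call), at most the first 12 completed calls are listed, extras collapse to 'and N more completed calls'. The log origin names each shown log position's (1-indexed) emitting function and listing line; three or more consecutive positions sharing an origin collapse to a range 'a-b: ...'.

Answer: the defect is in process_batch at line 5.
Key fact: Position 4 is the first bad log line: 'located slot 8' should read 'located slot 3'.
Crash: derive_floor, line 11, IndexError.
Call chain: main -> clip_value([10, 2, 6, 8, 12, 7], 8) (called at line 40) -> derive_floor([10, 2, 6, 8, 12, 7], 8) (called at line 25).
First divergence: position 4 — the shown line 'located slot 8' should read 'located slot 3'.
Intended log window:
  2: derive_floor start: n=6 cutoff=8
  3: process_batch: 6 entries, threshold 8
  4: located slot 3
  5: enter trim_outliers: left 16 right 3
Execution walk:
  process_batch([10, 2, 6, 8, 12, 7], 8) -> 8  [called from derive_floor, line 9]
Log origin:
  1 — clip_value, line 24
  2 — derive_floor, line 8
  3 — process_batch, line 2
  4 — derive_floor, line 10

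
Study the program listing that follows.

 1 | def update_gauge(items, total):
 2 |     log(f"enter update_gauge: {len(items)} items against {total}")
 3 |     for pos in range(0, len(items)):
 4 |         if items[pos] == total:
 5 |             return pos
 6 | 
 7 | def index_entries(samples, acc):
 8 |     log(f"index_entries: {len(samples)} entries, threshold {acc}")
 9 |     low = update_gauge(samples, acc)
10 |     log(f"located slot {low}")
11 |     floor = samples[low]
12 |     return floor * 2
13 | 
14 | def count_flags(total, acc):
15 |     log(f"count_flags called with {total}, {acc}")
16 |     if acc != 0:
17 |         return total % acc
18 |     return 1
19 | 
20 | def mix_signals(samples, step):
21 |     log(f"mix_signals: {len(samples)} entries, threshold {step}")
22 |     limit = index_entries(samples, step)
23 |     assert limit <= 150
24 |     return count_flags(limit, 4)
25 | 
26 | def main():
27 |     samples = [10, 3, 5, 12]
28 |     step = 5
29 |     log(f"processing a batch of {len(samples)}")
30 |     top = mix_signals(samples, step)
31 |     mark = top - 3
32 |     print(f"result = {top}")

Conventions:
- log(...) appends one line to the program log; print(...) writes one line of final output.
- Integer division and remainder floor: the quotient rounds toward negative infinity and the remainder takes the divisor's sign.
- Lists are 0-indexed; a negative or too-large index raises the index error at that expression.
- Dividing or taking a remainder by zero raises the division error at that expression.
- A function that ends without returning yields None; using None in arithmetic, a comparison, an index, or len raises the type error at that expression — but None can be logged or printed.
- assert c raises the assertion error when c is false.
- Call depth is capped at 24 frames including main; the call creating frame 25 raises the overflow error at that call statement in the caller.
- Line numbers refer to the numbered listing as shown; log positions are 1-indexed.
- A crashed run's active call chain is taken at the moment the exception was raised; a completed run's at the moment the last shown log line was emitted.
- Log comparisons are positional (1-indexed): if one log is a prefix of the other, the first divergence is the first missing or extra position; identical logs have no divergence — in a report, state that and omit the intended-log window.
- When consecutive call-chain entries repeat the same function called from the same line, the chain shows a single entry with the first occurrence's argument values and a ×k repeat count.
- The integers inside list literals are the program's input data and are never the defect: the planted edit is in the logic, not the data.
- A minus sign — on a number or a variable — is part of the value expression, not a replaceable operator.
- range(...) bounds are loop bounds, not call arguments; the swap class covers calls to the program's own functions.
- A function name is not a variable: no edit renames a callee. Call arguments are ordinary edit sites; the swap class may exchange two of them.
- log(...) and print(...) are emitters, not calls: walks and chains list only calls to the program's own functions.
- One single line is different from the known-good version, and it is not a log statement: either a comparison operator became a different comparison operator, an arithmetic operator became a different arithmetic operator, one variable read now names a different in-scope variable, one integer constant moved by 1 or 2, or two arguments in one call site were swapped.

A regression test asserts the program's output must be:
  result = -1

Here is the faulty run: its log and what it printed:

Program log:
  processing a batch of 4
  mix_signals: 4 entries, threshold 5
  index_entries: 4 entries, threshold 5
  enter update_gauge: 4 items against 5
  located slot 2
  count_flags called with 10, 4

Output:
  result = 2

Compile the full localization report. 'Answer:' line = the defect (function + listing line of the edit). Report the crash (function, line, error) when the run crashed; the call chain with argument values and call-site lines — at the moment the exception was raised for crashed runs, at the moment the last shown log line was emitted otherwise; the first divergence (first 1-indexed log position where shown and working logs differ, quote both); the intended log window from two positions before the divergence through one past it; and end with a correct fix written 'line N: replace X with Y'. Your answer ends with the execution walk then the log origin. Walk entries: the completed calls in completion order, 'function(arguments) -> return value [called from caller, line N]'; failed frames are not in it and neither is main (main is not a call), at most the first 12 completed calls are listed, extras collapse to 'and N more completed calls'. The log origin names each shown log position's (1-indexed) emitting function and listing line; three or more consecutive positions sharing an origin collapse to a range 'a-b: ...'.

Answer: the defect is in main at line 32.
Key observation: No log line changed; the fault shows up purely in the output.
Call chain: main -> mix_signals([10, 3, 5, 12], 5) (called at line 30) -> count_flags(10, 4) (called at line 24).
First divergence: none; the two logs match at every position.
Execution walk:
  update_gauge([10, 3, 5, 12], 5) -> 2  [called from index_entries, line 9]
  index_entries([10, 3, 5, 12], 5) -> 10  [called from mix_signals, line 22]
  count_flags(10, 4) -> 2  [called from mix_signals, line 24]
  mix_signals([10, 3, 5, 12], 5) -> 2  [called from main, line 30]
Log origins:
  1: from main, line 29
  2: from mix_signals, line 21
  3: from index_entries, line 8
  4: from update_gauge, line 2
  5: from index_entries, line 10
  6: from count_flags, line 15
A correct fix: line 32: replace `top` with `mark`.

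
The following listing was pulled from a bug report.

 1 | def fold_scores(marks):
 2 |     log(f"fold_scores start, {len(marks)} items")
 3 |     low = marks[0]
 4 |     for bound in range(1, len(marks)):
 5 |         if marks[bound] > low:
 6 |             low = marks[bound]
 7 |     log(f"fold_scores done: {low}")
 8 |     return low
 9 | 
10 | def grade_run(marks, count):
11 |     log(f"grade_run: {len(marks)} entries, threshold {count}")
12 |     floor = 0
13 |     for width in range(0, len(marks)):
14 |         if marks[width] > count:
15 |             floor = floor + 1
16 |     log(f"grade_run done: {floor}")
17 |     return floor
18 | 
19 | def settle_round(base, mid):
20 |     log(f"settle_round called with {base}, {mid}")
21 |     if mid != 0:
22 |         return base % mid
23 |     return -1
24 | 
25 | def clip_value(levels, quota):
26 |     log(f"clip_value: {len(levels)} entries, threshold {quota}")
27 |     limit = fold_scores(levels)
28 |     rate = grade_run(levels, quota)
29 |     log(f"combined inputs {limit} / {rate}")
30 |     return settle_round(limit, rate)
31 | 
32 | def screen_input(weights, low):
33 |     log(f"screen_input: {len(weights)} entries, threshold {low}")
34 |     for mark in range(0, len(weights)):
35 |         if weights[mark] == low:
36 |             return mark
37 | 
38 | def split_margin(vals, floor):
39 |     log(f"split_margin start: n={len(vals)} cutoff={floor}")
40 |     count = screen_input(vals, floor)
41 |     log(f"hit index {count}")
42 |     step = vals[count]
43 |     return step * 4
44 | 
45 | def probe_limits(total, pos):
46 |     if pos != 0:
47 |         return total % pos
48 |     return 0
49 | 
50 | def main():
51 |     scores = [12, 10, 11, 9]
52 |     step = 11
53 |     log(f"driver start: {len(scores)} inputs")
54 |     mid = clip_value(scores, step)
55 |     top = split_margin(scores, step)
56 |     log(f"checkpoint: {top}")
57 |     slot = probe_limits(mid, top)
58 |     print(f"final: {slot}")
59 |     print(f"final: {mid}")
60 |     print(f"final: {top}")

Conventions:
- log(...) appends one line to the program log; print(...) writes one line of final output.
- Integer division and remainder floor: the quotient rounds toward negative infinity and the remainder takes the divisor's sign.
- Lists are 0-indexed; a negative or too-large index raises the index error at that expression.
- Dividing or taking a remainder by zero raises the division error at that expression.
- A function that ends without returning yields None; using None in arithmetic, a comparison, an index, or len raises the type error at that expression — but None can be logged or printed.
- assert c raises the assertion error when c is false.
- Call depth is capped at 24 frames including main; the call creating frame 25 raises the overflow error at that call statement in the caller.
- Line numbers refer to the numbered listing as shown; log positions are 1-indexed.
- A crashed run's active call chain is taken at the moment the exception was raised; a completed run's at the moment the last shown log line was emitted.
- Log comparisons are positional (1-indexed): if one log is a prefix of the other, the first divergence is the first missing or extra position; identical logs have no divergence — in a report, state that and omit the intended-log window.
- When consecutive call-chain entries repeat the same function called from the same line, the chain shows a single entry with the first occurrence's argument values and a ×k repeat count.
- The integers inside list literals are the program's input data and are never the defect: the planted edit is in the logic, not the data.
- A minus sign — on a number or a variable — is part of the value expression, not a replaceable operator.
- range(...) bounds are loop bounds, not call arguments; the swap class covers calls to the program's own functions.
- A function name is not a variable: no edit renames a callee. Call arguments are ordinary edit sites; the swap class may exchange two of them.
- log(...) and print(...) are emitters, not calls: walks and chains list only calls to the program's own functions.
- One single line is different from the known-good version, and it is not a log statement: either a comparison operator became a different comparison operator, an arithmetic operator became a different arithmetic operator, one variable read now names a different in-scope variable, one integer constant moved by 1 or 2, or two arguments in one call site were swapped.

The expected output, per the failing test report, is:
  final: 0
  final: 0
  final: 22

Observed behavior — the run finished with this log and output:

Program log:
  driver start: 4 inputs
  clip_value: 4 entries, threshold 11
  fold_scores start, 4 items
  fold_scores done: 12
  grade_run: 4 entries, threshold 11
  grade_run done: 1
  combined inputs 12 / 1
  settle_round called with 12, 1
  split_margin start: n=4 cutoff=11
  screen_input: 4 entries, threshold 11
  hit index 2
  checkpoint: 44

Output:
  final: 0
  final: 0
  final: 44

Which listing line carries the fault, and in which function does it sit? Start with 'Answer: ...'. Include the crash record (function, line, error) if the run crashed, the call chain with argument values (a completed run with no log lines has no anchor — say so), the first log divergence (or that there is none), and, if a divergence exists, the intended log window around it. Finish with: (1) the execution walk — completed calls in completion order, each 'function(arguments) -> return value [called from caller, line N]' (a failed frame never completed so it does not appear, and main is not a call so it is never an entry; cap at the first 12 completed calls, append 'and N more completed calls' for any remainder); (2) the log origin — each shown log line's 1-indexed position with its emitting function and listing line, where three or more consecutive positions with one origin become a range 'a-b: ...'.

Answer: the defect is in split_margin at line 43.
Key fact: The earliest visible damage is log position 12 — 'checkpoint: 44' rather than the intended 'checkpoint: 22'.
Call chain: main.
First divergence: position 12 — shown 'checkpoint: 44', intended 'checkpoint: 22'.
Intended log window:
  10: screen_input: 4 entries, threshold 11
  11: hit index 2
  12: checkpoint: 22
Execution walk:
  fold_scores([12, 10, 11, 9]) -> 12  [called from clip_value, line 27]
  grade_run([12, 10, 11, 9], 11) -> 1  [called from clip_value, line 28]
  settle_round(12, 1) -> 0  [called from clip_value, line 30]
  clip_value([12, 10, 11, 9], 11) -> 0  [called from main, line 54]
  screen_input([12, 10, 11, 9], 11) -> 2  [called from split_margin, line 40]
  split_margin([12, 10, 11, 9], 11) -> 44  [called from main, line 55]
  probe_limits(0, 44) -> 0  [called from main, line 57]
Log line origins:
  1: logged in main at line 53
  2: logged in clip_value at line 26
  3: logged in fold_scores at line 2
  4: logged in fold_scores at line 7
  5: logged in grade_run at line 11
  6: logged in grade_run at line 16
  7: logged in clip_value at line 29
  8: logged in settle_round at line 20
  9: logged in split_margin at line 39
  10: logged in screen_input at line 33
  11: logged in split_margin at line 41
  12: logged in main at line 56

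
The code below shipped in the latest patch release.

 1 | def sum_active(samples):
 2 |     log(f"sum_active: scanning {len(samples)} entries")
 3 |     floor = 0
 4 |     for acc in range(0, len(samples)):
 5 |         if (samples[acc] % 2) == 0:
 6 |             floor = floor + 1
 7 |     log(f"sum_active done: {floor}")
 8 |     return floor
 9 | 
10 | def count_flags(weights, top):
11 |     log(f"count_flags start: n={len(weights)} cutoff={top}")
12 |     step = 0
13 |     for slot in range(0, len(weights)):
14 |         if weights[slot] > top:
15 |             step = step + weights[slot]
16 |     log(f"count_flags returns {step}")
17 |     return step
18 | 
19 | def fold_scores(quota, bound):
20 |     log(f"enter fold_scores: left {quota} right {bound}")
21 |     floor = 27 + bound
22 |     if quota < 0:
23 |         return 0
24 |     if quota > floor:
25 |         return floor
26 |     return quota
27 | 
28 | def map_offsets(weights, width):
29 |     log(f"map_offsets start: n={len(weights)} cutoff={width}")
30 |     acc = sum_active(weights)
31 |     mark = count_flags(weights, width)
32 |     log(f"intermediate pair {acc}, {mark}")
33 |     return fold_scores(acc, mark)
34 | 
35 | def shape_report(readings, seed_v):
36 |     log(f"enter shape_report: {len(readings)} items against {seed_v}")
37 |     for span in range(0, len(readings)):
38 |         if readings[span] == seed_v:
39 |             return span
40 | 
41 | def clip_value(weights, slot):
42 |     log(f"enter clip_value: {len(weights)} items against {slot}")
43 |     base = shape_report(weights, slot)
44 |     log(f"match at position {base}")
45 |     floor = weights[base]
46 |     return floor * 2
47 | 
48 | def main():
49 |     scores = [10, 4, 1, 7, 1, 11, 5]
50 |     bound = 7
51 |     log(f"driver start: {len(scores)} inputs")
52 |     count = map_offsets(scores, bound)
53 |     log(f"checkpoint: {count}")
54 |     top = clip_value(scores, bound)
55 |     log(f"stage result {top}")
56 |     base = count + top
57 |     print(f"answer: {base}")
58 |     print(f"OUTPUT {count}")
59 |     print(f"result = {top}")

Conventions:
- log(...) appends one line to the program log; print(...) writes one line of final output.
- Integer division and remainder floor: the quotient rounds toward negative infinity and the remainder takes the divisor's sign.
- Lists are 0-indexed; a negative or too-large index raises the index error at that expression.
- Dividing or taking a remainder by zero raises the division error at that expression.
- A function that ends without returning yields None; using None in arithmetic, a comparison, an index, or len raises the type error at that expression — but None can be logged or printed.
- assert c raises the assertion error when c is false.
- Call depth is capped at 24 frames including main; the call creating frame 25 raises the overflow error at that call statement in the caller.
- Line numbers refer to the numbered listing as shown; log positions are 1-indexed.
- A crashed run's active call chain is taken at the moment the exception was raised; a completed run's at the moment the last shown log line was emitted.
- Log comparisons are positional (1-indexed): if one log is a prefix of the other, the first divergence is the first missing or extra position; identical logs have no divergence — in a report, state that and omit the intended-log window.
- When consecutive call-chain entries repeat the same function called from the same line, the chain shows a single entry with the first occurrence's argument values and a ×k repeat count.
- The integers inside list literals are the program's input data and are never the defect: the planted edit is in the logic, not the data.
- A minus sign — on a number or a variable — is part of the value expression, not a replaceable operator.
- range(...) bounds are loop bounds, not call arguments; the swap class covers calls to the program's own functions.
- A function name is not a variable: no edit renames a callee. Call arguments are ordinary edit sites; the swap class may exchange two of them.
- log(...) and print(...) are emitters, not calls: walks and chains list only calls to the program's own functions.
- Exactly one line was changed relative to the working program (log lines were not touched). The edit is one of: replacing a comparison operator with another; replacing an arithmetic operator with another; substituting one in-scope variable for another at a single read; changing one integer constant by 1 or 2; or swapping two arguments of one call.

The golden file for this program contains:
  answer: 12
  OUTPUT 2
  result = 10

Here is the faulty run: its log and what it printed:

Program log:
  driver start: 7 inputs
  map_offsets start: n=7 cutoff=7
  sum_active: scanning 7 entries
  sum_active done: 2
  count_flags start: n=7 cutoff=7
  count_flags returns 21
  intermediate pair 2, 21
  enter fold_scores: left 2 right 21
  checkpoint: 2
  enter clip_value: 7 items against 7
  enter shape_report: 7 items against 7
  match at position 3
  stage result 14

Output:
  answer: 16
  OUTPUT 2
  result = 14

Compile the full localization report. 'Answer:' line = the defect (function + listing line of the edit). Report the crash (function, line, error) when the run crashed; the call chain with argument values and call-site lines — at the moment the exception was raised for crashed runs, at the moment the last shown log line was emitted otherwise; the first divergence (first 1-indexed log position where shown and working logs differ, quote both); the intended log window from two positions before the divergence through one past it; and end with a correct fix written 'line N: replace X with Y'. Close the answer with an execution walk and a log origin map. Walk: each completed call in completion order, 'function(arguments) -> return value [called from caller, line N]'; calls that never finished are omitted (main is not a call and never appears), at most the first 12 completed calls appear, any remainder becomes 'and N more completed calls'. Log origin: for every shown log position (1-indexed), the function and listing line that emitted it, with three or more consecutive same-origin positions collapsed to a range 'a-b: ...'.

Answer: the defect is in main at line 50.
Key observation: Position 2 is the first bad log line: 'map_offsets start: n=7 cutoff=7' should read 'map_offsets start: n=7 cutoff=5'.
Call chain: main.
First divergence: position 2; shown 'map_offsets start: n=7 cutoff=7' vs intended 'map_offsets start: n=7 cutoff=5'.
Intended log window:
  1: driver start: 7 inputs
  2: map_offsets start: n=7 cutoff=5
  3: sum_active: scanning 7 entries
Execution walk:
  sum_active([10, 4, 1, 7, 1, 11, 5]) -> 2  [called from map_offsets, line 30]
  count_flags([10, 4, 1, 7, 1, 11, 5], 7) -> 21  [called from map_offsets, line 31]
  fold_scores(2, 21) -> 2  [called from map_offsets, line 33]
  map_offsets([10, 4, 1, 7, 1, 11, 5], 7) -> 2  [called from main, line 52]
  shape_report([10, 4, 1, 7, 1, 11, 5], 7) -> 3  [called from clip_value, line 43]
  clip_value([10, 4, 1, 7, 1, 11, 5], 7) -> 14  [called from main, line 54]
Log origins:
  1 — main, line 51
  2 — map_offsets, line 29
  3 — sum_active, line 2
  4 — sum_active, line 7
  5 — count_flags, line 11
  6 — count_flags, line 16
  7 — map_offsets, line 32
  8 — fold_scores, line 20
  9 — main, line 53
  10 — clip_value, line 42
  11 — shape_report, line 36
  12 — clip_value, line 44
  13 — main, line 55
A correct fix: line 50: replace `7` with `5`.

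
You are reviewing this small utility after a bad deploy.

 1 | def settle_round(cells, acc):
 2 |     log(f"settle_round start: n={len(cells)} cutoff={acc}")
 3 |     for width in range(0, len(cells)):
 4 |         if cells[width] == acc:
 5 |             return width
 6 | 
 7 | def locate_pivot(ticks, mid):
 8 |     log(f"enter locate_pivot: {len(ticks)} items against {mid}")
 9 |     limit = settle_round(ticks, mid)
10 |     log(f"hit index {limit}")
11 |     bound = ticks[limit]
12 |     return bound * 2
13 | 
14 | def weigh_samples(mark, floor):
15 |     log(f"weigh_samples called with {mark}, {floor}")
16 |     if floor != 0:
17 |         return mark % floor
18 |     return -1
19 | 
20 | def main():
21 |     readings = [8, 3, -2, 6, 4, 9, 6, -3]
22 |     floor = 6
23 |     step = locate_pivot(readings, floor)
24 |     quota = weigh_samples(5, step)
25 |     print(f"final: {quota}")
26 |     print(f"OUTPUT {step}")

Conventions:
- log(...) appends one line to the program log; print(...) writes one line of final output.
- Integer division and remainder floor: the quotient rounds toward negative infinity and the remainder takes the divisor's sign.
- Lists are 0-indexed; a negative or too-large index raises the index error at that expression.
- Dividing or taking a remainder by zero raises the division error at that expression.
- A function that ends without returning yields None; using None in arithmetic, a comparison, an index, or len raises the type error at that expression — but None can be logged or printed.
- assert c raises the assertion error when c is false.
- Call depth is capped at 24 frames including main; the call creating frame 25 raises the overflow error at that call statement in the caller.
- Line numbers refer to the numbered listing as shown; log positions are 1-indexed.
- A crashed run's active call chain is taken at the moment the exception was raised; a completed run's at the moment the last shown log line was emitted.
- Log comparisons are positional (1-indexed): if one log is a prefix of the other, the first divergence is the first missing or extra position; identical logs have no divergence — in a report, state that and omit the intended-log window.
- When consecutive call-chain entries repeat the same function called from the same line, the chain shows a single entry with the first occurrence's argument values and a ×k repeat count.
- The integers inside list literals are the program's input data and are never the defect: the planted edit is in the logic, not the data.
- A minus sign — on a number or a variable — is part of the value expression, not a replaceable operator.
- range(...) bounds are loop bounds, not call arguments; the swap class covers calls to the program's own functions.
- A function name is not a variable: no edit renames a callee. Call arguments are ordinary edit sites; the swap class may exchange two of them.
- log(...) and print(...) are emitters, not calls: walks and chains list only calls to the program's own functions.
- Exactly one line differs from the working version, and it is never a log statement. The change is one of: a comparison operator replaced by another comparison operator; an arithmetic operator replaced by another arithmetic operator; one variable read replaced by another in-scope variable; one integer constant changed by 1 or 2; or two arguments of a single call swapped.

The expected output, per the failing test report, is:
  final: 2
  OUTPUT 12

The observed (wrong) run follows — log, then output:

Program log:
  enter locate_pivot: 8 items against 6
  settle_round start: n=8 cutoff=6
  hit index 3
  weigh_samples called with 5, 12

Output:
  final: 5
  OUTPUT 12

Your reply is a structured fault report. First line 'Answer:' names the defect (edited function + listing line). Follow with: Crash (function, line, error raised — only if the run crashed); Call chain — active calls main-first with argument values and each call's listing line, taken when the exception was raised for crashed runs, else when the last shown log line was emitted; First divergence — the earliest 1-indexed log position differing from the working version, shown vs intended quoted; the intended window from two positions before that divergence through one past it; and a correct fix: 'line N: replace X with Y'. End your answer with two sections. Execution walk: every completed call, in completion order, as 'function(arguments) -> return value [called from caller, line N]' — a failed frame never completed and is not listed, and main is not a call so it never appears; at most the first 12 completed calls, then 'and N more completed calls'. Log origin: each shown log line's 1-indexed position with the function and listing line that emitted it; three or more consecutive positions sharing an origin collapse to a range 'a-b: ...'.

Answer: the defect is in main at line 24.
The tell: At log position 4 the runs split — shown 'weigh_samples called with 5, 12', but the working version logs 'weigh_samples called with 12, 5'.
Call chain: main -> weigh_samples(5, 12) (called at line 24).
First divergence: position 4; shown 'weigh_samples called with 5, 12' vs intended 'weigh_samples called with 12, 5'.
Intended log window:
  2: settle_round start: n=8 cutoff=6
  3: hit index 3
  4: weigh_samples called with 12, 5
Execution walk:
  settle_round([8, 3, -2, 6, 4, 9, 6, -3], 6) -> 3  [called from locate_pivot, line 9]
  locate_pivot([8, 3, -2, 6, 4, 9, 6, -3], 6) -> 12  [called from main, line 23]
  weigh_samples(5, 12) -> 5  [called from main, line 24]
Origin of each log line:
  1: emitted by locate_pivot (line 8)
  2: emitted by settle_round (line 2)
  3: emitted by locate_pivot (line 10)
  4: emitted by weigh_samples (line 15)
A correct fix: line 24: replace `weigh_samples(5, step)` with `weigh_samples(step, 5)`.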